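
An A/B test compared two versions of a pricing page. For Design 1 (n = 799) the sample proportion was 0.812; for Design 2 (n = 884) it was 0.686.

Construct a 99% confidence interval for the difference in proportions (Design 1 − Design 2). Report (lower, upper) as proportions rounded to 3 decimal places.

The two standard errors are √(0.8120×0.1880/799) = 0.01382 and √(0.6860×0.3140/884) = 0.01561.
Because the samples are independent, SE_diff = √(0.01382² + 0.01561²) = 0.02085.
Using z* = 2.576 for 99%, ME = 2.576 × 0.02085 = 0.05371.
p̂₁ − p̂₂ = 0.1260; interval 0.1260 ± 0.05371 gives (0.072, 0.180).

(0.072, 0.180)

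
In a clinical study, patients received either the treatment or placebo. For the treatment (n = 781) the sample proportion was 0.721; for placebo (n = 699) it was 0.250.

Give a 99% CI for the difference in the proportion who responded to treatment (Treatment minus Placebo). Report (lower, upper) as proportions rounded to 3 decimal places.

(0.412, 0.530)

SE₁ = √(p̂₁(1−p̂₁)/n₁) = √(0.7210·0.2790/781) = 0.01605; SE₂ = √(0.2500·0.7500/699) = 0.01638.
Independent samples: SE of the difference = √(SE₁² + SE₂²) = √(0.0002576025 + 0.0002683044) = 0.02293.
z* for 99% confidence is 2.576, so the margin of error is 2.576 × 0.02293 = 0.05907.
Point estimate p̂₁ − p̂₂ = 0.7210 − 0.2500 = 0.4710.
0.4710 ± 0.05907 → (0.412, 0.530).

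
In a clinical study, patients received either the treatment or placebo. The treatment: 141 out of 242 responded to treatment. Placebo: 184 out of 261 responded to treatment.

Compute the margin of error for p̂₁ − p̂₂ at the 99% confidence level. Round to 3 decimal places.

Sample proportions: 141/242 = 0.5826, 184/261 = 0.7050.
Each SE is √(p̂(1−p̂)/n): √(0.5826·0.4174/242) = 0.03170 and √(0.7050·0.2950/261) = 0.02823.
SE(p̂₁ − p̂₂) = √(SE₁² + SE₂²) = √(0.00100489 + 0.0007969329) = 0.04245, since the two samples are independent.
At 99% confidence z* = 2.576; margin = 2.576 × 0.04245 = 0.10935.

0.109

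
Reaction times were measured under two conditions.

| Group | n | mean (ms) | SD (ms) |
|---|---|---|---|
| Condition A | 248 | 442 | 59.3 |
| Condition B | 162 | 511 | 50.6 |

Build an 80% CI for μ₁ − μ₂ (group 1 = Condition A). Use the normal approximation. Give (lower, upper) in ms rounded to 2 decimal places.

(-76.02, -61.98)

Standard errors of each mean: 59.3/√248 = 3.7656 and 50.6/√162 = 3.9755.
SE(x̄₁ − x̄₂) = √(3.7656² + 3.9755²) = 5.4758 for independent samples with unequal variances.
With z* = 1.282, the margin is 1.282 × 5.4758 = 7.0200.
x̄₁ − x̄₂ = 442 − 511 = -69.0000; the interval is -69.0000 ± 7.0200 = (-76.02, -61.98).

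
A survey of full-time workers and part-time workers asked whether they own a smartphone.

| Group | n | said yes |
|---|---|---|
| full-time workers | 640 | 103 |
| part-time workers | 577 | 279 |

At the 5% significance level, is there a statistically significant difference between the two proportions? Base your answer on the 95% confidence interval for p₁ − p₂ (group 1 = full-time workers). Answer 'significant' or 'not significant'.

significant

First, p̂₁ = 103/640 = 0.1609; p̂₂ = 279/577 = 0.4835.
The two standard errors are √(0.1609×0.8391/640) = 0.01452 and √(0.4835×0.5165/577) = 0.02080.
Because the samples are independent, SE_diff = √(0.01452² + 0.02080²) = 0.02537.
Using z* = 1.960 for 95%, ME = 1.960 × 0.02537 = 0.04973.
p̂₁ − p̂₂ = -0.3226; interval -0.3226 ± 0.04973 gives (-0.37233, -0.27287).
The interval (-0.37233, -0.27287) does not contain 0, so the difference is significant.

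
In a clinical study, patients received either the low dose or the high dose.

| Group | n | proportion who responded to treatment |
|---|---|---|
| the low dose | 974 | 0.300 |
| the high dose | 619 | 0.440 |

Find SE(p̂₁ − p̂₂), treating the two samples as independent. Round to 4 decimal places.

0.0248

Each SE is √(p̂(1−p̂)/n): √(0.3000·0.7000/974) = 0.01468 and √(0.4400·0.5600/619) = 0.01995.
SE(p̂₁ − p̂₂) = √(SE₁² + SE₂²) = √(0.0002155024 + 0.0003980025) = 0.02477, since the two samples are independent.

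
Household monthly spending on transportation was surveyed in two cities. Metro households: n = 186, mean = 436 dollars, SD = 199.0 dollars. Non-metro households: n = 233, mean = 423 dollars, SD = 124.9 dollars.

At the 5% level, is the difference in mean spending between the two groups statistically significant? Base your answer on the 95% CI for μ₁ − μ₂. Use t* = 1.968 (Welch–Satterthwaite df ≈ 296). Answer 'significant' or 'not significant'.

Per-group SEs: s₁/√n₁ = 199.0/√186 = 14.5914, s₂/√n₂ = 124.9/√233 = 8.1825.
Unpooled SE of the difference: √(212.90895396 + 66.95330625) = 16.7291.
Margin of error = t* · SE = 1.968 × 16.7291 = 32.9229.
x̄₁ − x̄₂ = 436 − 423 = 13.0000.
CI: 13.0000 ± 32.9229 = (-19.9229, 45.9229).
The interval (-19.9229, 45.9229) contains 0, so the difference is not significant.

not significant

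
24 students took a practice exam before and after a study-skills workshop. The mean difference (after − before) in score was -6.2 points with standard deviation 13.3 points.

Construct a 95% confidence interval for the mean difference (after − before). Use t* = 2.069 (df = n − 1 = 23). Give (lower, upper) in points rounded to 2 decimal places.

(-11.82, -0.58)

Paired design: SE = s_d/√n = 13.3/√24 = 2.7149.
t* = 2.069; margin of error = 2.069 × 2.7149 = 5.6171.
-6.2 ± 5.6171 → (-11.82, -0.58).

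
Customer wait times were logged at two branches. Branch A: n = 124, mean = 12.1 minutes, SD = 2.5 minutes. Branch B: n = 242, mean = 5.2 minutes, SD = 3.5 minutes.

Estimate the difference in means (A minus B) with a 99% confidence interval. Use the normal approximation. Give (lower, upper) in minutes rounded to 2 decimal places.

Per-group SEs: s₁/√n₁ = 2.5/√124 = 0.2245, s₂/√n₂ = 3.5/√242 = 0.2250.
Unpooled SE of the difference: √(0.05040025 + 0.050625) = 0.3178.
Margin of error = z* · SE = 2.576 × 0.3178 = 0.8187.
x̄₁ − x̄₂ = 12.1 − 5.2 = 6.9000.
CI: 6.9000 ± 0.8187 = (6.08, 7.72).

(6.08, 7.72)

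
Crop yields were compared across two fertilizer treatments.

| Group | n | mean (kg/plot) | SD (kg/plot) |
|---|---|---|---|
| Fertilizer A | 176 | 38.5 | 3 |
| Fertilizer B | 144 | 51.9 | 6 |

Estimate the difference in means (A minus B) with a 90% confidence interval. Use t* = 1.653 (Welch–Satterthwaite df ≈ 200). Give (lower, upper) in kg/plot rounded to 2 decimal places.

(-14.31, -12.49)

SE₁ = s₁/√n₁ = 3/√176 = 0.2261; SE₂ = 6/√144 = 0.5000.
Independent samples, unequal variances: SE_diff = √(SE₁² + SE₂²) = √(0.05112121 + 0.25) = 0.5487.
t* = 1.653, so margin of error = 1.653 × 0.5487 = 0.9070.
Difference in means = 38.5 − 51.9 = -13.4000.
-13.4000 ± 0.9070 → (-14.31, -12.49).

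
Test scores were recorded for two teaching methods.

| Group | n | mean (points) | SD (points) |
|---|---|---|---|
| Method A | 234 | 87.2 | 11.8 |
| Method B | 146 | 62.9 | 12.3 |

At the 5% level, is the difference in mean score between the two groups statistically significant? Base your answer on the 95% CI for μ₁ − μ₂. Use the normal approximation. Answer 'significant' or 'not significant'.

Standard errors of each mean: 11.8/√234 = 0.7714 and 12.3/√146 = 1.0180.
SE(x̄₁ − x̄₂) = √(0.7714² + 1.0180²) = 1.2773 for independent samples with unequal variances.
With z* = 1.960, the margin is 1.960 × 1.2773 = 2.5035.
x̄₁ − x̄₂ = 87.2 − 62.9 = 24.3000; the interval is 24.3000 ± 2.5035 = (21.7965, 26.8035).
The interval (21.7965, 26.8035) does not contain 0, so the difference is significant.

significant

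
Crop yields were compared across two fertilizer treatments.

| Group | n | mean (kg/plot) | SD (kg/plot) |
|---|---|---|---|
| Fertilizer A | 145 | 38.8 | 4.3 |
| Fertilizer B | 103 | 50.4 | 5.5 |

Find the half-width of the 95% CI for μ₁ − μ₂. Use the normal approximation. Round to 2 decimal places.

Standard errors of each mean: 4.3/√145 = 0.3571 and 5.5/√103 = 0.5419.
SE(x̄₁ − x̄₂) = √(0.3571² + 0.5419²) = 0.6490 for independent samples with unequal variances.
With z* = 1.960, the margin is 1.960 × 0.6490 = 1.2720.

1.27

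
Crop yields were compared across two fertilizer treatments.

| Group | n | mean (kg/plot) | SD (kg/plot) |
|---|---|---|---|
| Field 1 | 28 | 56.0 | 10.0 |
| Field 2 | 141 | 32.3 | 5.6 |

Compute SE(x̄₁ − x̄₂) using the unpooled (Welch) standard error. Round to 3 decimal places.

1.948

Standard errors of each mean: 10.0/√28 = 1.8898 and 5.6/√141 = 0.4716.
SE(x̄₁ − x̄₂) = √(1.8898² + 0.4716²) = 1.9478 for independent samples with unequal variances.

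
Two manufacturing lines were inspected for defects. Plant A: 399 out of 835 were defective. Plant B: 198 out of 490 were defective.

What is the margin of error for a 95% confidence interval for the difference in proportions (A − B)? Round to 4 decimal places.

0.0551

p̂₁ = 399/835 = 0.4778 and p̂₂ = 198/490 = 0.4041.
SE₁ = √(p̂₁(1−p̂₁)/n₁) = √(0.4778·0.5222/835) = 0.01729; SE₂ = √(0.4041·0.5959/490) = 0.02217.
Independent samples: SE of the difference = √(SE₁² + SE₂²) = √(0.0002989441 + 0.0004915089) = 0.02811.
z* for 95% confidence is 1.960, so the margin of error is 1.960 × 0.02811 = 0.05510.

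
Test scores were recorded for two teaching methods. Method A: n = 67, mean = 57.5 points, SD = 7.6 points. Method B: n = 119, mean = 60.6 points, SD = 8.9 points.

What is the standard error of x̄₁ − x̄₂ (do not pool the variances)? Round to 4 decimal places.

1.2360

Standard errors of each mean: 7.6/√67 = 0.9285 and 8.9/√119 = 0.8159.
SE(x̄₁ − x̄₂) = √(0.9285² + 0.8159²) = 1.2360 for independent samples with unequal variances.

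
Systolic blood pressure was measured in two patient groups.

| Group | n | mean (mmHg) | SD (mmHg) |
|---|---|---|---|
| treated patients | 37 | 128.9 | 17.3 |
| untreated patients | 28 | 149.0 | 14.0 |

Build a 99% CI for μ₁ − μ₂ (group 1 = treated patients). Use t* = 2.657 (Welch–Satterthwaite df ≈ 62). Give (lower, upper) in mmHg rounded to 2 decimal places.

(-30.42, -9.78)

Standard errors of each mean: 17.3/√37 = 2.8441 and 14.0/√28 = 2.6458.
SE(x̄₁ − x̄₂) = √(2.8441² + 2.6458²) = 3.8845 for independent samples with unequal variances.
With t* = 2.657, the margin is 2.657 × 3.8845 = 10.3211.
x̄₁ − x̄₂ = 128.9 − 149.0 = -20.1000; the interval is -20.1000 ± 10.3211 = (-30.42, -9.78).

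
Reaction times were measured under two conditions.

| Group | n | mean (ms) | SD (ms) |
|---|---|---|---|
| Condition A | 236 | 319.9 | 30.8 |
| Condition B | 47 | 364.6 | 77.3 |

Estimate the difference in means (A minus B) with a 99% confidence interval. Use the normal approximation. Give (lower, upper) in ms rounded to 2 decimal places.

(-74.20, -15.20)

Per-group SEs: s₁/√n₁ = 30.8/√236 = 2.0049, s₂/√n₂ = 77.3/√47 = 11.2754.
Unpooled SE of the difference: √(4.01962401 + 127.13464516) = 11.4523.
Margin of error = z* · SE = 2.576 × 11.4523 = 29.5011.
x̄₁ − x̄₂ = 319.9 − 364.6 = -44.7000.
CI: -44.7000 ± 29.5011 = (-74.20, -15.20).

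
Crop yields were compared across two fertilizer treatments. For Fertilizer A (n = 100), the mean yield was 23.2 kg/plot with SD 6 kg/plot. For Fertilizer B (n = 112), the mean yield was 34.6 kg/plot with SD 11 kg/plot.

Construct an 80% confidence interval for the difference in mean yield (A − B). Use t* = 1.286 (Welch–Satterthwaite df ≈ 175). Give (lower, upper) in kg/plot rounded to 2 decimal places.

(-12.94, -9.86)

Per-group SEs: s₁/√n₁ = 6/√100 = 0.6000, s₂/√n₂ = 11/√112 = 1.0394.
Unpooled SE of the difference: √(0.36 + 1.08035236) = 1.2001.
Margin of error = t* · SE = 1.286 × 1.2001 = 1.5433.
x̄₁ − x̄₂ = 23.2 − 34.6 = -11.4000.
CI: -11.4000 ± 1.5433 = (-12.94, -9.86).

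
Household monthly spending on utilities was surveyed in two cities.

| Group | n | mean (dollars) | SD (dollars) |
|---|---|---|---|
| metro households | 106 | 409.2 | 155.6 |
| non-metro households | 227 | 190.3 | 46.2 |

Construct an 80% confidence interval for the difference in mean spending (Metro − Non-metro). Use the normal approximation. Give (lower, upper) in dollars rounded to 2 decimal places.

SE₁ = s₁/√n₁ = 155.6/√106 = 15.1132; SE₂ = 46.2/√227 = 3.0664.
Independent samples, unequal variances: SE_diff = √(SE₁² + SE₂²) = √(228.40881424 + 9.40280896) = 15.4211.
z* = 1.282, so margin of error = 1.282 × 15.4211 = 19.7699.
Difference in means = 409.2 − 190.3 = 218.9000.
218.9000 ± 19.7699 → (199.13, 238.67).

(199.13, 238.67)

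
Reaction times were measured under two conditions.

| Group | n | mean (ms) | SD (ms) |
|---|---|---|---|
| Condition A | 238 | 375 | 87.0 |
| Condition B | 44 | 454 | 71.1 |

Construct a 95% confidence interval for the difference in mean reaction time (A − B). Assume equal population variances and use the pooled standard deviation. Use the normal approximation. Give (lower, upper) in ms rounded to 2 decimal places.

s_p = √[((n₁−1)s₁² + (n₂−1)s₂²)/(n₁+n₂−2)] = √[(237·87.0² + 43·71.1²)/280] = 84.7523.
SE = 84.7523·√(1/238 + 1/44) = 13.9079.
With z* = 1.960, margin = 1.960 × 13.9079 = 27.2595.
x̄₁ − x̄₂ = 375 − 454 = -79.0000; interval -79.0000 ± 27.2595 = (-106.26, -51.74).

(-106.26, -51.74)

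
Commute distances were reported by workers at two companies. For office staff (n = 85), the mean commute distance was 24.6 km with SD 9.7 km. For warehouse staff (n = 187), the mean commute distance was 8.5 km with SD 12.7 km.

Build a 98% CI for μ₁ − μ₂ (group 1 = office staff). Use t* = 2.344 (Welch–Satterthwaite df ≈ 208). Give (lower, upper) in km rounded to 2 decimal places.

Standard errors of each mean: 9.7/√85 = 1.0521 and 12.7/√187 = 0.9287.
SE(x̄₁ − x̄₂) = √(1.0521² + 0.9287²) = 1.4034 for independent samples with unequal variances.
With t* = 2.344, the margin is 2.344 × 1.4034 = 3.2896.
x̄₁ − x̄₂ = 24.6 − 8.5 = 16.1000; the interval is 16.1000 ± 3.2896 = (12.81, 19.39).

(12.81, 19.39)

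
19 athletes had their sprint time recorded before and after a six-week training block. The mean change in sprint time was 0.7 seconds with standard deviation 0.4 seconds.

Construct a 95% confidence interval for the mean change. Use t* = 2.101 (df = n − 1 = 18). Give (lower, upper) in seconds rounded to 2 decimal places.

(0.51, 0.89)

Paired design: SE = s_d/√n = 0.4/√19 = 0.0918.
t* = 2.101; margin of error = 2.101 × 0.0918 = 0.1929.
0.7 ± 0.1929 → (0.51, 0.89).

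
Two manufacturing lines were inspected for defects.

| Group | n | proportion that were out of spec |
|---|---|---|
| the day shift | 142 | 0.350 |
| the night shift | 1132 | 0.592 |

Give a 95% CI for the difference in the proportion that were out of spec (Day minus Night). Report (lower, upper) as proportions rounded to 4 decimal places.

(-0.3255, -0.1585)

Each SE is √(p̂(1−p̂)/n): √(0.3500·0.6500/142) = 0.04003 and √(0.5920·0.4080/1132) = 0.01461.
SE(p̂₁ − p̂₂) = √(SE₁² + SE₂²) = √(0.0016024009 + 0.0002134521) = 0.04261, since the two samples are independent.
At 95% confidence z* = 1.960; margin = 1.960 × 0.04261 = 0.08352.
The difference is 0.3500 − 0.5920 = -0.2420, so the interval is -0.2420 ± 0.08352 = (-0.3255, -0.1585).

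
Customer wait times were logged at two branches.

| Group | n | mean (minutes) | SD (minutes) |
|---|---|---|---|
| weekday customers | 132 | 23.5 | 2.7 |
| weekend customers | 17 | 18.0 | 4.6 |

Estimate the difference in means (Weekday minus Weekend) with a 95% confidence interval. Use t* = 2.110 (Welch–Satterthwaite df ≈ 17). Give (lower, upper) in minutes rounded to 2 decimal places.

SE₁ = s₁/√n₁ = 2.7/√132 = 0.2350; SE₂ = 4.6/√17 = 1.1157.
Independent samples, unequal variances: SE_diff = √(SE₁² + SE₂²) = √(0.055225 + 1.24478649) = 1.1402.
t* = 2.110, so margin of error = 2.110 × 1.1402 = 2.4058.
Difference in means = 23.5 − 18.0 = 5.5000.
5.5000 ± 2.4058 → (3.09, 7.91).

(3.09, 7.91)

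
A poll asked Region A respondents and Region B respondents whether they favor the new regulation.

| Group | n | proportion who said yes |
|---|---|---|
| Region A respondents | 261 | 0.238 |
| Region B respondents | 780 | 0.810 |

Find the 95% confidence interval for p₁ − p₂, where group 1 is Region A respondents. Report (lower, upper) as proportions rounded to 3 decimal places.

SE₁ = √(p̂₁(1−p̂₁)/n₁) = √(0.2380·0.7620/261) = 0.02636; SE₂ = √(0.8100·0.1900/780) = 0.01405.
Independent samples: SE of the difference = √(SE₁² + SE₂²) = √(0.0006948496 + 0.0001974025) = 0.02987.
z* for 95% confidence is 1.960, so the margin of error is 1.960 × 0.02987 = 0.05855.
Point estimate p̂₁ − p̂₂ = 0.2380 − 0.8100 = -0.5720.
-0.5720 ± 0.05855 → (-0.631, -0.513).

(-0.631, -0.513)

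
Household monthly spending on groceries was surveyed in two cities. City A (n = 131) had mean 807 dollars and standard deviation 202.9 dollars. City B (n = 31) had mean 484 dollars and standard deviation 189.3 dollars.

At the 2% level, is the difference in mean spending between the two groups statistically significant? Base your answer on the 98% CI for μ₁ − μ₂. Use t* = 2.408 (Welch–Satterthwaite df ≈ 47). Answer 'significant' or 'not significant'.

significant

Per-group SEs: s₁/√n₁ = 202.9/√131 = 17.7275, s₂/√n₂ = 189.3/√31 = 33.9993.
Unpooled SE of the difference: √(314.26425625 + 1155.95240049) = 38.3434.
Margin of error = t* · SE = 2.408 × 38.3434 = 92.3309.
x̄₁ − x̄₂ = 807 − 484 = 323.0000.
CI: 323.0000 ± 92.3309 = (230.6691, 415.3309).
The interval (230.6691, 415.3309) does not contain 0, so the difference is significant.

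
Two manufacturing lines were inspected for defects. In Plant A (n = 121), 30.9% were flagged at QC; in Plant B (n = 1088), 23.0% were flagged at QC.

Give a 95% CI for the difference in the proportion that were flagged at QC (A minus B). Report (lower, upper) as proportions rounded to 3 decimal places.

(-0.007, 0.165)

Each SE is √(p̂(1−p̂)/n): √(0.3090·0.6910/121) = 0.04201 and √(0.2300·0.7700/1088) = 0.01276.
SE(p̂₁ − p̂₂) = √(SE₁² + SE₂²) = √(0.0017648401 + 0.0001628176) = 0.04391, since the two samples are independent.
At 95% confidence z* = 1.960; margin = 1.960 × 0.04391 = 0.08606.
The difference is 0.3090 − 0.2300 = 0.0790, so the interval is 0.0790 ± 0.08606 = (-0.007, 0.165).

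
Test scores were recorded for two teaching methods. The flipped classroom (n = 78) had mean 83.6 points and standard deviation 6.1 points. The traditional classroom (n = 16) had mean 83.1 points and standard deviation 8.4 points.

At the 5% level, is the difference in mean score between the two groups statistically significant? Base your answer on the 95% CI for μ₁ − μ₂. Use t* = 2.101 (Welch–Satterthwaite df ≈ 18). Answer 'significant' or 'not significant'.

not significant

Per-group SEs: s₁/√n₁ = 6.1/√78 = 0.6907, s₂/√n₂ = 8.4/√16 = 2.1000.
Unpooled SE of the difference: √(0.47706649 + 4.41) = 2.2107.
Margin of error = t* · SE = 2.101 × 2.2107 = 4.6447.
x̄₁ − x̄₂ = 83.6 − 83.1 = 0.5000.
CI: 0.5000 ± 4.6447 = (-4.1447, 5.1447).
The interval (-4.1447, 5.1447) contains 0, so the difference is not significant.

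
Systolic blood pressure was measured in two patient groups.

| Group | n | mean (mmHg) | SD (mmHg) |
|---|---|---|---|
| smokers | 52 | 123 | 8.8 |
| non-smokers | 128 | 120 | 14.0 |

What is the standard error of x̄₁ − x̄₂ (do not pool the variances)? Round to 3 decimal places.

Per-group SEs: s₁/√n₁ = 8.8/√52 = 1.2203, s₂/√n₂ = 14.0/√128 = 1.2374.
Unpooled SE of the difference: √(1.48913209 + 1.53115876) = 1.7379.

1.738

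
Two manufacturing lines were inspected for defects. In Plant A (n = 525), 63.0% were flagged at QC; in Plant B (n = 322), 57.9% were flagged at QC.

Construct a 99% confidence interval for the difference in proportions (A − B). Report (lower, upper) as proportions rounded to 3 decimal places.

The two standard errors are √(0.6300×0.3700/525) = 0.02107 and √(0.5790×0.4210/322) = 0.02751.
Because the samples are independent, SE_diff = √(0.02107² + 0.02751²) = 0.03465.
Using z* = 2.576 for 99%, ME = 2.576 × 0.03465 = 0.08926.
p̂₁ − p̂₂ = 0.0510; interval 0.0510 ± 0.08926 gives (-0.038, 0.140).

(-0.038, 0.140)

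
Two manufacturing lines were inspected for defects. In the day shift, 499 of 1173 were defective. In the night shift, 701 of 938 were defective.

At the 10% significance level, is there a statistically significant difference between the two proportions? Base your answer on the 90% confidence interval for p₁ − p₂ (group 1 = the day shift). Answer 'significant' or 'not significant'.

significant

Sample proportions: 499/1173 = 0.4254, 701/938 = 0.7473.
Each SE is √(p̂(1−p̂)/n): √(0.4254·0.5746/1173) = 0.01444 and √(0.7473·0.2527/938) = 0.01419.
SE(p̂₁ − p̂₂) = √(SE₁² + SE₂²) = √(0.0002085136 + 0.0002013561) = 0.02025, since the two samples are independent.
At 90% confidence z* = 1.645; margin = 1.645 × 0.02025 = 0.03331.
The difference is 0.4254 − 0.7473 = -0.3219, so the interval is -0.3219 ± 0.03331 = (-0.35521, -0.28859).
The interval (-0.35521, -0.28859) does not contain 0, so the difference is significant.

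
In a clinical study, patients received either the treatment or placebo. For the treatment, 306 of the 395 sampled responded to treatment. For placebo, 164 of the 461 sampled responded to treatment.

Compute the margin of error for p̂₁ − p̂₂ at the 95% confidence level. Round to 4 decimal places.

0.0601

p̂₁ = 306/395 = 0.7747 and p̂₂ = 164/461 = 0.3557.
SE₁ = √(p̂₁(1−p̂₁)/n₁) = √(0.7747·0.2253/395) = 0.02102; SE₂ = √(0.3557·0.6443/461) = 0.02230.
Independent samples: SE of the difference = √(SE₁² + SE₂²) = √(0.0004418404 + 0.00049729) = 0.03065.
z* for 95% confidence is 1.960, so the margin of error is 1.960 × 0.03065 = 0.06007.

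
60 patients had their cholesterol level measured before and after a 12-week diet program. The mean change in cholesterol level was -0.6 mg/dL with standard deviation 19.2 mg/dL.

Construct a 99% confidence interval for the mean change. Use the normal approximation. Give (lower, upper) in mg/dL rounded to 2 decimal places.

(-6.99, 5.79)

Paired design: SE = s_d/√n = 19.2/√60 = 2.4787.
z* = 2.576; margin of error = 2.576 × 2.4787 = 6.3851.
-0.6 ± 6.3851 → (-6.99, 5.79).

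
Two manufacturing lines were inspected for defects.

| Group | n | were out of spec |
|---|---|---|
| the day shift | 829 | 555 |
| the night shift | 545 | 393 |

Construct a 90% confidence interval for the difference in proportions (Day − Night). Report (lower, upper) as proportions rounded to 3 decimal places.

p̂₁ = 555/829 = 0.6695 and p̂₂ = 393/545 = 0.7211.
SE₁ = √(p̂₁(1−p̂₁)/n₁) = √(0.6695·0.3305/829) = 0.01634; SE₂ = √(0.7211·0.2789/545) = 0.01921.
Independent samples: SE of the difference = √(SE₁² + SE₂²) = √(0.0002669956 + 0.0003690241) = 0.02522.
z* for 90% confidence is 1.645, so the margin of error is 1.645 × 0.02522 = 0.04149.
Point estimate p̂₁ − p̂₂ = 0.6695 − 0.7211 = -0.0516.
-0.0516 ± 0.04149 → (-0.093, -0.010).

(-0.093, -0.010)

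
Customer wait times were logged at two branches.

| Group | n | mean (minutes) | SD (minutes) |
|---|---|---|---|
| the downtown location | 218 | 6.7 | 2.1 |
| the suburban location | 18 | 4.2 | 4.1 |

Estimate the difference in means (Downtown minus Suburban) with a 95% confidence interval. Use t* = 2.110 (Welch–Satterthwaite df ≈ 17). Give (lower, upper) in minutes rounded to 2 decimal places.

(0.44, 4.56)

Standard errors of each mean: 2.1/√218 = 0.1422 and 4.1/√18 = 0.9664.
SE(x̄₁ − x̄₂) = √(0.1422² + 0.9664²) = 0.9768 for independent samples with unequal variances.
With t* = 2.110, the margin is 2.110 × 0.9768 = 2.0610.
x̄₁ − x̄₂ = 6.7 − 4.2 = 2.5000; the interval is 2.5000 ± 2.0610 = (0.44, 4.56).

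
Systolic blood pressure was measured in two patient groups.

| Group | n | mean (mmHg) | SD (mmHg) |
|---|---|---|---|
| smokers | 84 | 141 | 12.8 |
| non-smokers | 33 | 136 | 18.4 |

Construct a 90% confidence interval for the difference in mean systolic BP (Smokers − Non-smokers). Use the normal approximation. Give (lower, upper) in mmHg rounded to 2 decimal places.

SE₁ = s₁/√n₁ = 12.8/√84 = 1.3966; SE₂ = 18.4/√33 = 3.2030.
Independent samples, unequal variances: SE_diff = √(SE₁² + SE₂²) = √(1.95049156 + 10.259209) = 3.4942.
z* = 1.645, so margin of error = 1.645 × 3.4942 = 5.7480.
Difference in means = 141 − 136 = 5.0000.
5.0000 ± 5.7480 → (-0.75, 10.75).

(-0.75, 10.75)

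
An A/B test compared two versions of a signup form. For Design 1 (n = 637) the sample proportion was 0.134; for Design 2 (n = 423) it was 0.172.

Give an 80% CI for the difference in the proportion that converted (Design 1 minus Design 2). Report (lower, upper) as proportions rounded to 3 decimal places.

The two standard errors are √(0.1340×0.8660/637) = 0.01350 and √(0.1720×0.8280/423) = 0.01835.
Because the samples are independent, SE_diff = √(0.01350² + 0.01835²) = 0.02278.
Using z* = 1.282 for 80%, ME = 1.282 × 0.02278 = 0.02920.
p̂₁ − p̂₂ = -0.0380; interval -0.0380 ± 0.02920 gives (-0.067, -0.009).

(-0.067, -0.009)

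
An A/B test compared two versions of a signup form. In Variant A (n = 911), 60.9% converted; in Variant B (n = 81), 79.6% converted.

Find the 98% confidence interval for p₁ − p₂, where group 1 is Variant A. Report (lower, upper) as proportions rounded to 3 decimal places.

The two standard errors are √(0.6090×0.3910/911) = 0.01617 and √(0.7960×0.2040/81) = 0.04477.
Because the samples are independent, SE_diff = √(0.01617² + 0.04477²) = 0.04760.
Using z* = 2.326 for 98%, ME = 2.326 × 0.04760 = 0.11072.
p̂₁ − p̂₂ = -0.1870; interval -0.1870 ± 0.11072 gives (-0.298, -0.076).

(-0.298, -0.076)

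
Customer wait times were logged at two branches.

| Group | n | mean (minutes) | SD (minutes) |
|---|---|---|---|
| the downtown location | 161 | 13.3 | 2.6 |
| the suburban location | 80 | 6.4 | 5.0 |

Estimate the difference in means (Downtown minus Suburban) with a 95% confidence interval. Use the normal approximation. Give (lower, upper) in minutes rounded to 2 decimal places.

(5.73, 8.07)

SE₁ = s₁/√n₁ = 2.6/√161 = 0.2049; SE₂ = 5.0/√80 = 0.5590.
Independent samples, unequal variances: SE_diff = √(SE₁² + SE₂²) = √(0.04198401 + 0.312481) = 0.5954.
z* = 1.960, so margin of error = 1.960 × 0.5954 = 1.1670.
Difference in means = 13.3 − 6.4 = 6.9000.
6.9000 ± 1.1670 → (5.73, 8.07).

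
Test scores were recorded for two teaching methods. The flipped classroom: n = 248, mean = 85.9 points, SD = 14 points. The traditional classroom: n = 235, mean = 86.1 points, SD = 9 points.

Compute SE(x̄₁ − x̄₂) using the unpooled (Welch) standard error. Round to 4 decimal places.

Per-group SEs: s₁/√n₁ = 14/√248 = 0.8890, s₂/√n₂ = 9/√235 = 0.5871.
Unpooled SE of the difference: √(0.790321 + 0.34468641) = 1.0654.

1.0654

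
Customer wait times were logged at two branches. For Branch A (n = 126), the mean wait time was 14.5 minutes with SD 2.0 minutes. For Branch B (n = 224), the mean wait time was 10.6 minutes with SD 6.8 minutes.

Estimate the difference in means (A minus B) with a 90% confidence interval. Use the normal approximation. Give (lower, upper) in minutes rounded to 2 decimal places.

(3.10, 4.70)

Standard errors of each mean: 2.0/√126 = 0.1782 and 6.8/√224 = 0.4543.
SE(x̄₁ − x̄₂) = √(0.1782² + 0.4543²) = 0.4880 for independent samples with unequal variances.
With z* = 1.645, the margin is 1.645 × 0.4880 = 0.8028.
x̄₁ − x̄₂ = 14.5 − 10.6 = 3.9000; the interval is 3.9000 ± 0.8028 = (3.10, 4.70).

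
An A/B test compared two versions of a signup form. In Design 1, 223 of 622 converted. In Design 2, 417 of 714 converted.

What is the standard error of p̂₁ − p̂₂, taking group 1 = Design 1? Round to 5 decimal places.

p̂₁ = 223/622 = 0.3585 and p̂₂ = 417/714 = 0.5840.
SE₁ = √(p̂₁(1−p̂₁)/n₁) = √(0.3585·0.6415/622) = 0.01923; SE₂ = √(0.5840·0.4160/714) = 0.01845.
Independent samples: SE of the difference = √(SE₁² + SE₂²) = √(0.0003697929 + 0.0003404025) = 0.02665.

0.02665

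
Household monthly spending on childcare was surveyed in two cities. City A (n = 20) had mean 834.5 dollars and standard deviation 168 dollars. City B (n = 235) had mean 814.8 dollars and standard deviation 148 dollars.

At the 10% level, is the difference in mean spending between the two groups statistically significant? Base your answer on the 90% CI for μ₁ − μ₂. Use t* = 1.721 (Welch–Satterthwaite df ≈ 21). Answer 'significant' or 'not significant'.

not significant

Standard errors of each mean: 168/√20 = 37.5659 and 148/√235 = 9.6545.
SE(x̄₁ − x̄₂) = √(37.5659² + 9.6545²) = 38.7867 for independent samples with unequal variances.
With t* = 1.721, the margin is 1.721 × 38.7867 = 66.7519.
x̄₁ − x̄₂ = 834.5 − 814.8 = 19.7000; the interval is 19.7000 ± 66.7519 = (-47.0519, 86.4519).
The interval (-47.0519, 86.4519) contains 0, so the difference is not significant.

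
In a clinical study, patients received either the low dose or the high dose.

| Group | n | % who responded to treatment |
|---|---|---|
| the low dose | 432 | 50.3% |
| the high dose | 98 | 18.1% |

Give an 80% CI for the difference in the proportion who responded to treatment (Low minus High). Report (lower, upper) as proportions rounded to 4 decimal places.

(0.2634, 0.3806)

SE₁ = √(p̂₁(1−p̂₁)/n₁) = √(0.5030·0.4970/432) = 0.02406; SE₂ = √(0.1810·0.8190/98) = 0.03889.
Independent samples: SE of the difference = √(SE₁² + SE₂²) = √(0.0005788836 + 0.0015124321) = 0.04573.
z* for 80% confidence is 1.282, so the margin of error is 1.282 × 0.04573 = 0.05863.
Point estimate p̂₁ − p̂₂ = 0.5030 − 0.1810 = 0.3220.
0.3220 ± 0.05863 → (0.2634, 0.3806).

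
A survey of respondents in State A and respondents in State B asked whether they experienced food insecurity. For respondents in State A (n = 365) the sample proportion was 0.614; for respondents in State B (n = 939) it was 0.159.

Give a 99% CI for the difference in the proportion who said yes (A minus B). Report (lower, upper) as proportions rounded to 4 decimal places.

SE₁ = √(p̂₁(1−p̂₁)/n₁) = √(0.6140·0.3860/365) = 0.02548; SE₂ = √(0.1590·0.8410/939) = 0.01193.
Independent samples: SE of the difference = √(SE₁² + SE₂²) = √(0.0006492304 + 0.0001423249) = 0.02813.
z* for 99% confidence is 2.576, so the margin of error is 2.576 × 0.02813 = 0.07246.
Point estimate p̂₁ − p̂₂ = 0.6140 − 0.1590 = 0.4550.
0.4550 ± 0.07246 → (0.3825, 0.5275).

(0.3825, 0.5275)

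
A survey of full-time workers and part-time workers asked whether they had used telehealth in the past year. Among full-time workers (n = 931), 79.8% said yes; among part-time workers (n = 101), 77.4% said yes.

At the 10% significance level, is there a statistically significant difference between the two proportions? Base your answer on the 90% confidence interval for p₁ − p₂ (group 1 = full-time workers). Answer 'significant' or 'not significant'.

SE₁ = √(p̂₁(1−p̂₁)/n₁) = √(0.7980·0.2020/931) = 0.01316; SE₂ = √(0.7740·0.2260/101) = 0.04162.
Independent samples: SE of the difference = √(SE₁² + SE₂²) = √(0.0001731856 + 0.0017322244) = 0.04365.
z* for 90% confidence is 1.645, so the margin of error is 1.645 × 0.04365 = 0.07180.
Point estimate p̂₁ − p̂₂ = 0.7980 − 0.7740 = 0.0240.
0.0240 ± 0.07180 → (-0.04780, 0.09580).
The interval (-0.04780, 0.09580) contains 0, so the difference is not significant.

not significant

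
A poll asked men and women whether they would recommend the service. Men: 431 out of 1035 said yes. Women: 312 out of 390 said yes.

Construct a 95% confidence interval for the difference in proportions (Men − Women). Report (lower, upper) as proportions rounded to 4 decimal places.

First, p̂₁ = 431/1035 = 0.4164; p̂₂ = 312/390 = 0.8000.
The two standard errors are √(0.4164×0.5836/1035) = 0.01532 and √(0.8000×0.2000/390) = 0.02025.
Because the samples are independent, SE_diff = √(0.01532² + 0.02025²) = 0.02539.
Using z* = 1.960 for 95%, ME = 1.960 × 0.02539 = 0.04976.
p̂₁ − p̂₂ = -0.3836; interval -0.3836 ± 0.04976 gives (-0.4334, -0.3338).

(-0.4334, -0.3338)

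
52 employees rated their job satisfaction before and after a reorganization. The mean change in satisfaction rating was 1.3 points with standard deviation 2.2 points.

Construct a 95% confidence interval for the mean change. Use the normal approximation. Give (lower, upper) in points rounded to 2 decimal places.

This is a matched-pairs design, so SE = s_d/√n = 2.2/√52 = 0.3051.
Margin = 1.960 × 0.3051 = 0.5980; the interval is 1.3 ± 0.5980 = (0.70, 1.90).

(0.70, 1.90)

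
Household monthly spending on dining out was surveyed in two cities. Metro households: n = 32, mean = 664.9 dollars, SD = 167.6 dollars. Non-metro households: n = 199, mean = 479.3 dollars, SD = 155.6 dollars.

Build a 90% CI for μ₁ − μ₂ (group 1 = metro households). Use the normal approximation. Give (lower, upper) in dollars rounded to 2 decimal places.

Standard errors of each mean: 167.6/√32 = 29.6278 and 155.6/√199 = 11.0302.
SE(x̄₁ − x̄₂) = √(29.6278² + 11.0302²) = 31.6144 for independent samples with unequal variances.
With z* = 1.645, the margin is 1.645 × 31.6144 = 52.0057.
x̄₁ − x̄₂ = 664.9 − 479.3 = 185.6000; the interval is 185.6000 ± 52.0057 = (133.59, 237.61).

(133.59, 237.61)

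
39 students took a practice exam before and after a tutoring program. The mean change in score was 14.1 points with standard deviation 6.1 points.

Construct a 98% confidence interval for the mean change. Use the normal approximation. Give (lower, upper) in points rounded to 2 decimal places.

(11.83, 16.37)

This is a matched-pairs design, so SE = s_d/√n = 6.1/√39 = 0.9768.
Margin = 2.326 × 0.9768 = 2.2720; the interval is 14.1 ± 2.2720 = (11.83, 16.37).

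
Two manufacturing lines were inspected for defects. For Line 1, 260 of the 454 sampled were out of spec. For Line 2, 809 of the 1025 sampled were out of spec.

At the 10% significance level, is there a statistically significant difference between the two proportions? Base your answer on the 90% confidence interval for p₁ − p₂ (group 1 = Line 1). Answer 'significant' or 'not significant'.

Sample proportions: 260/454 = 0.5727, 809/1025 = 0.7893.
Each SE is √(p̂(1−p̂)/n): √(0.5727·0.4273/454) = 0.02322 and √(0.7893·0.2107/1025) = 0.01274.
SE(p̂₁ − p̂₂) = √(SE₁² + SE₂²) = √(0.0005391684 + 0.0001623076) = 0.02649, since the two samples are independent.
At 90% confidence z* = 1.645; margin = 1.645 × 0.02649 = 0.04358.
The difference is 0.5727 − 0.7893 = -0.2166, so the interval is -0.2166 ± 0.04358 = (-0.26018, -0.17302).
The interval (-0.26018, -0.17302) does not contain 0, so the difference is significant.

significant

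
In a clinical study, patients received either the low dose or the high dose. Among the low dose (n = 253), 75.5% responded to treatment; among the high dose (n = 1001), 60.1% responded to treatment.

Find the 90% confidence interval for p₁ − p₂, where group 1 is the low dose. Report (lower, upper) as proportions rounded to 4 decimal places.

SE₁ = √(p̂₁(1−p̂₁)/n₁) = √(0.7550·0.2450/253) = 0.02704; SE₂ = √(0.6010·0.3990/1001) = 0.01548.
Independent samples: SE of the difference = √(SE₁² + SE₂²) = √(0.0007311616 + 0.0002396304) = 0.03116.
z* for 90% confidence is 1.645, so the margin of error is 1.645 × 0.03116 = 0.05126.
Point estimate p̂₁ − p̂₂ = 0.7550 − 0.6010 = 0.1540.
0.1540 ± 0.05126 → (0.1027, 0.2053).

(0.1027, 0.2053)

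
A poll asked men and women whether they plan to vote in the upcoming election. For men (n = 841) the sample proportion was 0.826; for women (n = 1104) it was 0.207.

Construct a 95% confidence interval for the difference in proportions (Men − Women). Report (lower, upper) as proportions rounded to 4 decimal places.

(0.5840, 0.6540)

Each SE is √(p̂(1−p̂)/n): √(0.8260·0.1740/841) = 0.01307 and √(0.2070·0.7930/1104) = 0.01219.
SE(p̂₁ − p̂₂) = √(SE₁² + SE₂²) = √(0.0001708249 + 0.0001485961) = 0.01787, since the two samples are independent.
At 95% confidence z* = 1.960; margin = 1.960 × 0.01787 = 0.03503.
The difference is 0.8260 − 0.2070 = 0.6190, so the interval is 0.6190 ± 0.03503 = (0.5840, 0.6540).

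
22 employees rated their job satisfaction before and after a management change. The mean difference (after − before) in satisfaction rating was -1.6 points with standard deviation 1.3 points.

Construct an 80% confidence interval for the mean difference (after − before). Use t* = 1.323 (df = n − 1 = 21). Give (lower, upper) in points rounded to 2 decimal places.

Paired design: SE = s_d/√n = 1.3/√22 = 0.2772.
t* = 1.323; margin of error = 1.323 × 0.2772 = 0.3667.
-1.6 ± 0.3667 → (-1.97, -1.23).

(-1.97, -1.23)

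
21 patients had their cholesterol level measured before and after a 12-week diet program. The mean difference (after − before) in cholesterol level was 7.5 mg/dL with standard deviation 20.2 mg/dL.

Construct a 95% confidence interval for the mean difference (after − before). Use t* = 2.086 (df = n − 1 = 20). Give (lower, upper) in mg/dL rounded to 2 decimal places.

(-1.70, 16.70)

Paired design: SE = s_d/√n = 20.2/√21 = 4.4080.
t* = 2.086; margin of error = 2.086 × 4.4080 = 9.1951.
7.5 ± 9.1951 → (-1.70, 16.70).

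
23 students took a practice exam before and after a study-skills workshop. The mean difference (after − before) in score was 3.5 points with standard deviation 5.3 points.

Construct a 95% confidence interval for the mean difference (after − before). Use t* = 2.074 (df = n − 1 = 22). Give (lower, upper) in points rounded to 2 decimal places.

Paired design: SE = s_d/√n = 5.3/√23 = 1.1051.
t* = 2.074; margin of error = 2.074 × 1.1051 = 2.2920.
3.5 ± 2.2920 → (1.21, 5.79).

(1.21, 5.79)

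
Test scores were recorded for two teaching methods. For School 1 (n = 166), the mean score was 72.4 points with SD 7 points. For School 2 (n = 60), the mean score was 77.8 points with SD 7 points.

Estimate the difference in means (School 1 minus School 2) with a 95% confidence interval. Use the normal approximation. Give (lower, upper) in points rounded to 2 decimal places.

(-7.47, -3.33)

SE₁ = s₁/√n₁ = 7/√166 = 0.5433; SE₂ = 7/√60 = 0.9037.
Independent samples, unequal variances: SE_diff = √(SE₁² + SE₂²) = √(0.29517489 + 0.81667369) = 1.0544.
z* = 1.960, so margin of error = 1.960 × 1.0544 = 2.0666.
Difference in means = 72.4 − 77.8 = -5.4000.
-5.4000 ± 2.0666 → (-7.47, -3.33).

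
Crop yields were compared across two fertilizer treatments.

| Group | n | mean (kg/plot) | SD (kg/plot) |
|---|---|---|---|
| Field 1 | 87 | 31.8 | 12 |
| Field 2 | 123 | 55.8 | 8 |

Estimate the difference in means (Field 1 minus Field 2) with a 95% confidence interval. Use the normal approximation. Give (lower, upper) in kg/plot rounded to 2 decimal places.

Standard errors of each mean: 12/√87 = 1.2865 and 8/√123 = 0.7213.
SE(x̄₁ − x̄₂) = √(1.2865² + 0.7213²) = 1.4749 for independent samples with unequal variances.
With z* = 1.960, the margin is 1.960 × 1.4749 = 2.8908.
x̄₁ − x̄₂ = 31.8 − 55.8 = -24.0000; the interval is -24.0000 ± 2.8908 = (-26.89, -21.11).

(-26.89, -21.11)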